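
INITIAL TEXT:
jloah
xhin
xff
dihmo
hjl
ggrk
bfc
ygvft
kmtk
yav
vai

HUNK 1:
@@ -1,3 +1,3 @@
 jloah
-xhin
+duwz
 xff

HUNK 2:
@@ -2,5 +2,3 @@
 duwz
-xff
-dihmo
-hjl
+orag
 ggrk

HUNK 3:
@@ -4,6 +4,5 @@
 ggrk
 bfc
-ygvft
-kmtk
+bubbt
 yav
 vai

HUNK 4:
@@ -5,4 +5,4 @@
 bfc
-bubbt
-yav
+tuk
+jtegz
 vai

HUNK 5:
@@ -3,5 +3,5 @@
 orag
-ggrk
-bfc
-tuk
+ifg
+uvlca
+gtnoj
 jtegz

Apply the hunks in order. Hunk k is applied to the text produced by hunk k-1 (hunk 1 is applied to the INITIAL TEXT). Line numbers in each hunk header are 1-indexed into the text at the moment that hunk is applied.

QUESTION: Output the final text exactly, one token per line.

Answer: jloah
duwz
orag
ifg
uvlca
gtnoj
jtegz
vai

Derivation:
Hunk 1: at line 1 remove [xhin] add [duwz] -> 11 lines: jloah duwz xff dihmo hjl ggrk bfc ygvft kmtk yav vai
Hunk 2: at line 2 remove [xff,dihmo,hjl] add [orag] -> 9 lines: jloah duwz orag ggrk bfc ygvft kmtk yav vai
Hunk 3: at line 4 remove [ygvft,kmtk] add [bubbt] -> 8 lines: jloah duwz orag ggrk bfc bubbt yav vai
Hunk 4: at line 5 remove [bubbt,yav] add [tuk,jtegz] -> 8 lines: jloah duwz orag ggrk bfc tuk jtegz vai
Hunk 5: at line 3 remove [ggrk,bfc,tuk] add [ifg,uvlca,gtnoj] -> 8 lines: jloah duwz orag ifg uvlca gtnoj jtegz vai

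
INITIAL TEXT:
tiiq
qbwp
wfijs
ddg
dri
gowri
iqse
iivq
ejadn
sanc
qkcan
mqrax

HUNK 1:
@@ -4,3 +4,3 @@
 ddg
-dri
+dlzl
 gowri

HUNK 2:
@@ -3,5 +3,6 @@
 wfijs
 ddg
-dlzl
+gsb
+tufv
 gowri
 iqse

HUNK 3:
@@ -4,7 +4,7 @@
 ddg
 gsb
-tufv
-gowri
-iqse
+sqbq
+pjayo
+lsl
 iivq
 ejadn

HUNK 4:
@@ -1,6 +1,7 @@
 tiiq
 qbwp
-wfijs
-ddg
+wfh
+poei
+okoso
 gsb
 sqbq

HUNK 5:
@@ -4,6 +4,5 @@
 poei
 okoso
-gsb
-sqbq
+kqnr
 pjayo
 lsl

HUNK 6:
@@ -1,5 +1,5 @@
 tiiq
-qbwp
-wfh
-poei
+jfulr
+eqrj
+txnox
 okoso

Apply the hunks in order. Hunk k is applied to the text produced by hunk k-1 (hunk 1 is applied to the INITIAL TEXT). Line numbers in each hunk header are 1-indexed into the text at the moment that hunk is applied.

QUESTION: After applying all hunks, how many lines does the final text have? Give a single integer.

Hunk 1: at line 4 remove [dri] add [dlzl] -> 12 lines: tiiq qbwp wfijs ddg dlzl gowri iqse iivq ejadn sanc qkcan mqrax
Hunk 2: at line 3 remove [dlzl] add [gsb,tufv] -> 13 lines: tiiq qbwp wfijs ddg gsb tufv gowri iqse iivq ejadn sanc qkcan mqrax
Hunk 3: at line 4 remove [tufv,gowri,iqse] add [sqbq,pjayo,lsl] -> 13 lines: tiiq qbwp wfijs ddg gsb sqbq pjayo lsl iivq ejadn sanc qkcan mqrax
Hunk 4: at line 1 remove [wfijs,ddg] add [wfh,poei,okoso] -> 14 lines: tiiq qbwp wfh poei okoso gsb sqbq pjayo lsl iivq ejadn sanc qkcan mqrax
Hunk 5: at line 4 remove [gsb,sqbq] add [kqnr] -> 13 lines: tiiq qbwp wfh poei okoso kqnr pjayo lsl iivq ejadn sanc qkcan mqrax
Hunk 6: at line 1 remove [qbwp,wfh,poei] add [jfulr,eqrj,txnox] -> 13 lines: tiiq jfulr eqrj txnox okoso kqnr pjayo lsl iivq ejadn sanc qkcan mqrax
Final line count: 13

Answer: 13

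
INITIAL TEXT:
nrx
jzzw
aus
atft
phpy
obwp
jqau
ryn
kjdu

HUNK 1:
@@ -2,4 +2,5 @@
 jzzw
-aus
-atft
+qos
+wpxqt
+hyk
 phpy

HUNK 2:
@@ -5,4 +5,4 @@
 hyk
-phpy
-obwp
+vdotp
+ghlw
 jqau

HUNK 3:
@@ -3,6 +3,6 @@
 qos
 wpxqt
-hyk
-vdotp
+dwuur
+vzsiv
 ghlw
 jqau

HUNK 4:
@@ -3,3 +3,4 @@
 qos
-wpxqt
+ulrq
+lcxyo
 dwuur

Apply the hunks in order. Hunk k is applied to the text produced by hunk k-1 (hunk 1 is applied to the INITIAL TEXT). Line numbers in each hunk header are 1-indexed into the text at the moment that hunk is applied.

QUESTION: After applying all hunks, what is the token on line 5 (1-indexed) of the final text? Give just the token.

Hunk 1: at line 2 remove [aus,atft] add [qos,wpxqt,hyk] -> 10 lines: nrx jzzw qos wpxqt hyk phpy obwp jqau ryn kjdu
Hunk 2: at line 5 remove [phpy,obwp] add [vdotp,ghlw] -> 10 lines: nrx jzzw qos wpxqt hyk vdotp ghlw jqau ryn kjdu
Hunk 3: at line 3 remove [hyk,vdotp] add [dwuur,vzsiv] -> 10 lines: nrx jzzw qos wpxqt dwuur vzsiv ghlw jqau ryn kjdu
Hunk 4: at line 3 remove [wpxqt] add [ulrq,lcxyo] -> 11 lines: nrx jzzw qos ulrq lcxyo dwuur vzsiv ghlw jqau ryn kjdu
Final line 5: lcxyo

Answer: lcxyo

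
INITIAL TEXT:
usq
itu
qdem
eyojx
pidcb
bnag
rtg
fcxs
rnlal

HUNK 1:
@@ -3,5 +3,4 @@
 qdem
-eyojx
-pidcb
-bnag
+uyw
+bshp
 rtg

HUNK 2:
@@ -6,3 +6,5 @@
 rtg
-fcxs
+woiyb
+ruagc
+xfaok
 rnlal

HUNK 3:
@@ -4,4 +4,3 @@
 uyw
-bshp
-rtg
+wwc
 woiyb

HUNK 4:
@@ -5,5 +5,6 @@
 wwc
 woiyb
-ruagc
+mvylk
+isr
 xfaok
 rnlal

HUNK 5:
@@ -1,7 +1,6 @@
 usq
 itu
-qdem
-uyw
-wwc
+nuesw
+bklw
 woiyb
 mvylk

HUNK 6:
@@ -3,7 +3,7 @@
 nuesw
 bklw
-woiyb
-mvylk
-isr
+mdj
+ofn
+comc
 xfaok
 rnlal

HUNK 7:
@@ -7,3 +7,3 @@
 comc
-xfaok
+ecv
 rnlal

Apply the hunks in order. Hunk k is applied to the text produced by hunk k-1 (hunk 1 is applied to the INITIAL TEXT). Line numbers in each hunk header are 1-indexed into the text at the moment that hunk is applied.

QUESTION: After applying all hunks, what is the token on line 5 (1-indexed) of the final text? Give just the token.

Answer: mdj

Derivation:
Hunk 1: at line 3 remove [eyojx,pidcb,bnag] add [uyw,bshp] -> 8 lines: usq itu qdem uyw bshp rtg fcxs rnlal
Hunk 2: at line 6 remove [fcxs] add [woiyb,ruagc,xfaok] -> 10 lines: usq itu qdem uyw bshp rtg woiyb ruagc xfaok rnlal
Hunk 3: at line 4 remove [bshp,rtg] add [wwc] -> 9 lines: usq itu qdem uyw wwc woiyb ruagc xfaok rnlal
Hunk 4: at line 5 remove [ruagc] add [mvylk,isr] -> 10 lines: usq itu qdem uyw wwc woiyb mvylk isr xfaok rnlal
Hunk 5: at line 1 remove [qdem,uyw,wwc] add [nuesw,bklw] -> 9 lines: usq itu nuesw bklw woiyb mvylk isr xfaok rnlal
Hunk 6: at line 3 remove [woiyb,mvylk,isr] add [mdj,ofn,comc] -> 9 lines: usq itu nuesw bklw mdj ofn comc xfaok rnlal
Hunk 7: at line 7 remove [xfaok] add [ecv] -> 9 lines: usq itu nuesw bklw mdj ofn comc ecv rnlal
Final line 5: mdj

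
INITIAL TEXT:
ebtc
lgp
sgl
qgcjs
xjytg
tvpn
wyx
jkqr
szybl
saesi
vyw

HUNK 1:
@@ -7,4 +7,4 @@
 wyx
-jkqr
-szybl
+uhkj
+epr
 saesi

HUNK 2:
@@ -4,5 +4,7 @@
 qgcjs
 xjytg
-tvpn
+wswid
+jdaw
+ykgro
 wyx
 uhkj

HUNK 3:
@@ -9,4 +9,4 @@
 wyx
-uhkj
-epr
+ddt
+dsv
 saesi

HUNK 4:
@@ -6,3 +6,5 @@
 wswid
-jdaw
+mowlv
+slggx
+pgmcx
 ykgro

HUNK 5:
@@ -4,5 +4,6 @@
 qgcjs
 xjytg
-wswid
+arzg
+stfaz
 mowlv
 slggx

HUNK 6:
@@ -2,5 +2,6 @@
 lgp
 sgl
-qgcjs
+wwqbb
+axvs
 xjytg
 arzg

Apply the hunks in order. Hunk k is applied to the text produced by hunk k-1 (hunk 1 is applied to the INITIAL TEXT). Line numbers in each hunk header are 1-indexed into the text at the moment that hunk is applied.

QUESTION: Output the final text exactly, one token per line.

Hunk 1: at line 7 remove [jkqr,szybl] add [uhkj,epr] -> 11 lines: ebtc lgp sgl qgcjs xjytg tvpn wyx uhkj epr saesi vyw
Hunk 2: at line 4 remove [tvpn] add [wswid,jdaw,ykgro] -> 13 lines: ebtc lgp sgl qgcjs xjytg wswid jdaw ykgro wyx uhkj epr saesi vyw
Hunk 3: at line 9 remove [uhkj,epr] add [ddt,dsv] -> 13 lines: ebtc lgp sgl qgcjs xjytg wswid jdaw ykgro wyx ddt dsv saesi vyw
Hunk 4: at line 6 remove [jdaw] add [mowlv,slggx,pgmcx] -> 15 lines: ebtc lgp sgl qgcjs xjytg wswid mowlv slggx pgmcx ykgro wyx ddt dsv saesi vyw
Hunk 5: at line 4 remove [wswid] add [arzg,stfaz] -> 16 lines: ebtc lgp sgl qgcjs xjytg arzg stfaz mowlv slggx pgmcx ykgro wyx ddt dsv saesi vyw
Hunk 6: at line 2 remove [qgcjs] add [wwqbb,axvs] -> 17 lines: ebtc lgp sgl wwqbb axvs xjytg arzg stfaz mowlv slggx pgmcx ykgro wyx ddt dsv saesi vyw

Answer: ebtc
lgp
sgl
wwqbb
axvs
xjytg
arzg
stfaz
mowlv
slggx
pgmcx
ykgro
wyx
ddt
dsv
saesi
vyw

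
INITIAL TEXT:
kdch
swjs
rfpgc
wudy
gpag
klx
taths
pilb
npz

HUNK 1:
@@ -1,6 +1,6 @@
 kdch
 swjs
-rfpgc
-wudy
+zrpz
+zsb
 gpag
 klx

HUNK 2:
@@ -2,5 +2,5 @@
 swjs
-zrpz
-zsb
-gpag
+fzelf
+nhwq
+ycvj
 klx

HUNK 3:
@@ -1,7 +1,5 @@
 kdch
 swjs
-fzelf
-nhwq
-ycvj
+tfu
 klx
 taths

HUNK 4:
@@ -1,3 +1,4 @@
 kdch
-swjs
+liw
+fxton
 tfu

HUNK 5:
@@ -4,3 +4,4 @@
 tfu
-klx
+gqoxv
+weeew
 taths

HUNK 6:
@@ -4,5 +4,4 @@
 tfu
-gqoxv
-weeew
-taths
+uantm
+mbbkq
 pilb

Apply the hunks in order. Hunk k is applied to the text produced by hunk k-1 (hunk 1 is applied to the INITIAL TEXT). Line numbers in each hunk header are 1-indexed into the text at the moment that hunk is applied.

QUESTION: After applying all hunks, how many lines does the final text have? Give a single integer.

Hunk 1: at line 1 remove [rfpgc,wudy] add [zrpz,zsb] -> 9 lines: kdch swjs zrpz zsb gpag klx taths pilb npz
Hunk 2: at line 2 remove [zrpz,zsb,gpag] add [fzelf,nhwq,ycvj] -> 9 lines: kdch swjs fzelf nhwq ycvj klx taths pilb npz
Hunk 3: at line 1 remove [fzelf,nhwq,ycvj] add [tfu] -> 7 lines: kdch swjs tfu klx taths pilb npz
Hunk 4: at line 1 remove [swjs] add [liw,fxton] -> 8 lines: kdch liw fxton tfu klx taths pilb npz
Hunk 5: at line 4 remove [klx] add [gqoxv,weeew] -> 9 lines: kdch liw fxton tfu gqoxv weeew taths pilb npz
Hunk 6: at line 4 remove [gqoxv,weeew,taths] add [uantm,mbbkq] -> 8 lines: kdch liw fxton tfu uantm mbbkq pilb npz
Final line count: 8

Answer: 8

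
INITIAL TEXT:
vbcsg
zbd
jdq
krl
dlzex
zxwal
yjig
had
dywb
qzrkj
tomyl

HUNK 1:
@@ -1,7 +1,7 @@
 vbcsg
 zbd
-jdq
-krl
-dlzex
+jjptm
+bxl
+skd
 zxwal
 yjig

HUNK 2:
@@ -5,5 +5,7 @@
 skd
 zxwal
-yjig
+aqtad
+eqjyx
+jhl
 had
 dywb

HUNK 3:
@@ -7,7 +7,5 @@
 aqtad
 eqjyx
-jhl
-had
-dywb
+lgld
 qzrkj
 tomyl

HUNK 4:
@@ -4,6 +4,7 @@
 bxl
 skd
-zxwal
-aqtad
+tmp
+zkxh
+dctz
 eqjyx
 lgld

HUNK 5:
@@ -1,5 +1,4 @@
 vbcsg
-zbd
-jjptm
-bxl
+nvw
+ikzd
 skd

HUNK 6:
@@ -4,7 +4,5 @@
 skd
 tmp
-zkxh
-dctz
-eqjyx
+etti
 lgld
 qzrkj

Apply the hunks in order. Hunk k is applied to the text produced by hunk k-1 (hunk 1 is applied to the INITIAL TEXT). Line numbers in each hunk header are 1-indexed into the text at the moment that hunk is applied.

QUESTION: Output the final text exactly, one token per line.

Answer: vbcsg
nvw
ikzd
skd
tmp
etti
lgld
qzrkj
tomyl

Derivation:
Hunk 1: at line 1 remove [jdq,krl,dlzex] add [jjptm,bxl,skd] -> 11 lines: vbcsg zbd jjptm bxl skd zxwal yjig had dywb qzrkj tomyl
Hunk 2: at line 5 remove [yjig] add [aqtad,eqjyx,jhl] -> 13 lines: vbcsg zbd jjptm bxl skd zxwal aqtad eqjyx jhl had dywb qzrkj tomyl
Hunk 3: at line 7 remove [jhl,had,dywb] add [lgld] -> 11 lines: vbcsg zbd jjptm bxl skd zxwal aqtad eqjyx lgld qzrkj tomyl
Hunk 4: at line 4 remove [zxwal,aqtad] add [tmp,zkxh,dctz] -> 12 lines: vbcsg zbd jjptm bxl skd tmp zkxh dctz eqjyx lgld qzrkj tomyl
Hunk 5: at line 1 remove [zbd,jjptm,bxl] add [nvw,ikzd] -> 11 lines: vbcsg nvw ikzd skd tmp zkxh dctz eqjyx lgld qzrkj tomyl
Hunk 6: at line 4 remove [zkxh,dctz,eqjyx] add [etti] -> 9 lines: vbcsg nvw ikzd skd tmp etti lgld qzrkj tomyl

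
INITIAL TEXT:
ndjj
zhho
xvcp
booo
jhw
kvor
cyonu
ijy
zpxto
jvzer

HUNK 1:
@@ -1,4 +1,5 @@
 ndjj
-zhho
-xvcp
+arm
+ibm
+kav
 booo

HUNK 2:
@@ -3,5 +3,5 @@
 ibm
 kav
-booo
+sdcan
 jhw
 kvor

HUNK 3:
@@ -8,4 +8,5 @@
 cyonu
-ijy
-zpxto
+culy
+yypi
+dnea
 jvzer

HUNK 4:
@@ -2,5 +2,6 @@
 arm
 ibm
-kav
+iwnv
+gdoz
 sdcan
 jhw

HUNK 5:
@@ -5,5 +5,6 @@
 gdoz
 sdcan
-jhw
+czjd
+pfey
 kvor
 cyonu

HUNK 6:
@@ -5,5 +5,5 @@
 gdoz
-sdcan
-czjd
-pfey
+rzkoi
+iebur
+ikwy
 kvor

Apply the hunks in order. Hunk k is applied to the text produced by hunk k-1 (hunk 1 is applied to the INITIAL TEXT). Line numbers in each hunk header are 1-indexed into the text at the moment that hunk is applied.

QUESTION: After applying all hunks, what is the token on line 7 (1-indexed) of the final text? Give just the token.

Hunk 1: at line 1 remove [zhho,xvcp] add [arm,ibm,kav] -> 11 lines: ndjj arm ibm kav booo jhw kvor cyonu ijy zpxto jvzer
Hunk 2: at line 3 remove [booo] add [sdcan] -> 11 lines: ndjj arm ibm kav sdcan jhw kvor cyonu ijy zpxto jvzer
Hunk 3: at line 8 remove [ijy,zpxto] add [culy,yypi,dnea] -> 12 lines: ndjj arm ibm kav sdcan jhw kvor cyonu culy yypi dnea jvzer
Hunk 4: at line 2 remove [kav] add [iwnv,gdoz] -> 13 lines: ndjj arm ibm iwnv gdoz sdcan jhw kvor cyonu culy yypi dnea jvzer
Hunk 5: at line 5 remove [jhw] add [czjd,pfey] -> 14 lines: ndjj arm ibm iwnv gdoz sdcan czjd pfey kvor cyonu culy yypi dnea jvzer
Hunk 6: at line 5 remove [sdcan,czjd,pfey] add [rzkoi,iebur,ikwy] -> 14 lines: ndjj arm ibm iwnv gdoz rzkoi iebur ikwy kvor cyonu culy yypi dnea jvzer
Final line 7: iebur

Answer: iebur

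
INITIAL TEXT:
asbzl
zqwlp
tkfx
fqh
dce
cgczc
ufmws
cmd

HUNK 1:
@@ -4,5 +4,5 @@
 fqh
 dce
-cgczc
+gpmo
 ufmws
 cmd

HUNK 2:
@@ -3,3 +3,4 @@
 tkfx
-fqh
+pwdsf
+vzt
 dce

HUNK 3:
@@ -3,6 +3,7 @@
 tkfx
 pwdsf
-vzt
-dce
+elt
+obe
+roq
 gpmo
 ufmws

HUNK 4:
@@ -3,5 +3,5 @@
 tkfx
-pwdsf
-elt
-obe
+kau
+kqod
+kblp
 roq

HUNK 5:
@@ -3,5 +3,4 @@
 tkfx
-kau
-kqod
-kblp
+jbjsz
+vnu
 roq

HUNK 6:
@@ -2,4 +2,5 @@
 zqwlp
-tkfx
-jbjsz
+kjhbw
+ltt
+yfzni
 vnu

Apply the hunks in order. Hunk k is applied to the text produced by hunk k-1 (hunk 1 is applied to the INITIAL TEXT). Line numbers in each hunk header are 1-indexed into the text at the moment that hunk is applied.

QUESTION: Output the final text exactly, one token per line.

Hunk 1: at line 4 remove [cgczc] add [gpmo] -> 8 lines: asbzl zqwlp tkfx fqh dce gpmo ufmws cmd
Hunk 2: at line 3 remove [fqh] add [pwdsf,vzt] -> 9 lines: asbzl zqwlp tkfx pwdsf vzt dce gpmo ufmws cmd
Hunk 3: at line 3 remove [vzt,dce] add [elt,obe,roq] -> 10 lines: asbzl zqwlp tkfx pwdsf elt obe roq gpmo ufmws cmd
Hunk 4: at line 3 remove [pwdsf,elt,obe] add [kau,kqod,kblp] -> 10 lines: asbzl zqwlp tkfx kau kqod kblp roq gpmo ufmws cmd
Hunk 5: at line 3 remove [kau,kqod,kblp] add [jbjsz,vnu] -> 9 lines: asbzl zqwlp tkfx jbjsz vnu roq gpmo ufmws cmd
Hunk 6: at line 2 remove [tkfx,jbjsz] add [kjhbw,ltt,yfzni] -> 10 lines: asbzl zqwlp kjhbw ltt yfzni vnu roq gpmo ufmws cmd

Answer: asbzl
zqwlp
kjhbw
ltt
yfzni
vnu
roq
gpmo
ufmws
cmd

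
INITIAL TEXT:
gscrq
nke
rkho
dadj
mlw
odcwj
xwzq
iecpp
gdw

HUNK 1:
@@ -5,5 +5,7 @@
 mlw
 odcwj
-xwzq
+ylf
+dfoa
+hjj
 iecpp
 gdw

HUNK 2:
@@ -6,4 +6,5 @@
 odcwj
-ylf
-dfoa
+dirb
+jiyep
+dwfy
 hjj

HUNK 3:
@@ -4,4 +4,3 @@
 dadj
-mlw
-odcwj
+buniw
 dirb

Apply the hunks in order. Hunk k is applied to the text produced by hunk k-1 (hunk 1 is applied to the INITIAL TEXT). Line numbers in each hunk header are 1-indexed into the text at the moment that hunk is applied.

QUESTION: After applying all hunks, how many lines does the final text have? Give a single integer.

Hunk 1: at line 5 remove [xwzq] add [ylf,dfoa,hjj] -> 11 lines: gscrq nke rkho dadj mlw odcwj ylf dfoa hjj iecpp gdw
Hunk 2: at line 6 remove [ylf,dfoa] add [dirb,jiyep,dwfy] -> 12 lines: gscrq nke rkho dadj mlw odcwj dirb jiyep dwfy hjj iecpp gdw
Hunk 3: at line 4 remove [mlw,odcwj] add [buniw] -> 11 lines: gscrq nke rkho dadj buniw dirb jiyep dwfy hjj iecpp gdw
Final line count: 11

Answer: 11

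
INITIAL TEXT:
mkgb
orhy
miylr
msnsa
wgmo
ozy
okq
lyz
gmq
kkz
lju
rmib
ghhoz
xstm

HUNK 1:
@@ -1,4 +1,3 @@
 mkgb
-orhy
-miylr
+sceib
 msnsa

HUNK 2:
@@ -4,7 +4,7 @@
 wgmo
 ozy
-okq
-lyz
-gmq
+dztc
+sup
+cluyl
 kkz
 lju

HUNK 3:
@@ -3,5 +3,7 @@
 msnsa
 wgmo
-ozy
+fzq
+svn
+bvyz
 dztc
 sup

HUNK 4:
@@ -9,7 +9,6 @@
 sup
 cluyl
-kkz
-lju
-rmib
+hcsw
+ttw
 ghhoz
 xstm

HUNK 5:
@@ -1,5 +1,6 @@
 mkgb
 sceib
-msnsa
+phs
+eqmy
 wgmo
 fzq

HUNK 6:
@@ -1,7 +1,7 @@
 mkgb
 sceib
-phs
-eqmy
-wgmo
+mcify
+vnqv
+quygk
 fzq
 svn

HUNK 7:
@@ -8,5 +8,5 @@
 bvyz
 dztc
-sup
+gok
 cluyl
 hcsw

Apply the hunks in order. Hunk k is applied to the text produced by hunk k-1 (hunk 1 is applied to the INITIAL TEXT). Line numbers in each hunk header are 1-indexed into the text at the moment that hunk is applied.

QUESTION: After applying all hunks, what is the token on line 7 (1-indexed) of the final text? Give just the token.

Answer: svn

Derivation:
Hunk 1: at line 1 remove [orhy,miylr] add [sceib] -> 13 lines: mkgb sceib msnsa wgmo ozy okq lyz gmq kkz lju rmib ghhoz xstm
Hunk 2: at line 4 remove [okq,lyz,gmq] add [dztc,sup,cluyl] -> 13 lines: mkgb sceib msnsa wgmo ozy dztc sup cluyl kkz lju rmib ghhoz xstm
Hunk 3: at line 3 remove [ozy] add [fzq,svn,bvyz] -> 15 lines: mkgb sceib msnsa wgmo fzq svn bvyz dztc sup cluyl kkz lju rmib ghhoz xstm
Hunk 4: at line 9 remove [kkz,lju,rmib] add [hcsw,ttw] -> 14 lines: mkgb sceib msnsa wgmo fzq svn bvyz dztc sup cluyl hcsw ttw ghhoz xstm
Hunk 5: at line 1 remove [msnsa] add [phs,eqmy] -> 15 lines: mkgb sceib phs eqmy wgmo fzq svn bvyz dztc sup cluyl hcsw ttw ghhoz xstm
Hunk 6: at line 1 remove [phs,eqmy,wgmo] add [mcify,vnqv,quygk] -> 15 lines: mkgb sceib mcify vnqv quygk fzq svn bvyz dztc sup cluyl hcsw ttw ghhoz xstm
Hunk 7: at line 8 remove [sup] add [gok] -> 15 lines: mkgb sceib mcify vnqv quygk fzq svn bvyz dztc gok cluyl hcsw ttw ghhoz xstm
Final line 7: svn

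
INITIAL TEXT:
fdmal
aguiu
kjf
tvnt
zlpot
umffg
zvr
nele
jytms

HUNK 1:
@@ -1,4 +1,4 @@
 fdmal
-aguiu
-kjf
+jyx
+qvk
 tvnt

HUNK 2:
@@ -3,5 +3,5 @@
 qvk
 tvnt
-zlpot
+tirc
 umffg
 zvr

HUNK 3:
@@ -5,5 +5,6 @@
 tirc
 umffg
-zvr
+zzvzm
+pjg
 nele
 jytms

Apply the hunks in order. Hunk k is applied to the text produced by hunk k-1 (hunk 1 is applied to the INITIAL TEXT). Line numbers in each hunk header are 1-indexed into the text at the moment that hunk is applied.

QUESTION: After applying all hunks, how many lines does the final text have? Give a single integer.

Hunk 1: at line 1 remove [aguiu,kjf] add [jyx,qvk] -> 9 lines: fdmal jyx qvk tvnt zlpot umffg zvr nele jytms
Hunk 2: at line 3 remove [zlpot] add [tirc] -> 9 lines: fdmal jyx qvk tvnt tirc umffg zvr nele jytms
Hunk 3: at line 5 remove [zvr] add [zzvzm,pjg] -> 10 lines: fdmal jyx qvk tvnt tirc umffg zzvzm pjg nele jytms
Final line count: 10

Answer: 10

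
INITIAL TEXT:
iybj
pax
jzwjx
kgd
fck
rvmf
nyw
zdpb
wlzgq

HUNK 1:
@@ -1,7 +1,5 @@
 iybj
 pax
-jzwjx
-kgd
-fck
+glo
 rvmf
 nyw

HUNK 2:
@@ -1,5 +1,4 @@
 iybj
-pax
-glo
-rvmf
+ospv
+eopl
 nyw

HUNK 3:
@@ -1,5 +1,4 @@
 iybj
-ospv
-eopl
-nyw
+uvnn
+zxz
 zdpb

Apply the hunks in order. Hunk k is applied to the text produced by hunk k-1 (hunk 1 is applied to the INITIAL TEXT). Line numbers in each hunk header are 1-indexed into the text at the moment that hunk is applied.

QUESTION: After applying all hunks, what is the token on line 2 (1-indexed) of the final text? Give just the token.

Answer: uvnn

Derivation:
Hunk 1: at line 1 remove [jzwjx,kgd,fck] add [glo] -> 7 lines: iybj pax glo rvmf nyw zdpb wlzgq
Hunk 2: at line 1 remove [pax,glo,rvmf] add [ospv,eopl] -> 6 lines: iybj ospv eopl nyw zdpb wlzgq
Hunk 3: at line 1 remove [ospv,eopl,nyw] add [uvnn,zxz] -> 5 lines: iybj uvnn zxz zdpb wlzgq
Final line 2: uvnn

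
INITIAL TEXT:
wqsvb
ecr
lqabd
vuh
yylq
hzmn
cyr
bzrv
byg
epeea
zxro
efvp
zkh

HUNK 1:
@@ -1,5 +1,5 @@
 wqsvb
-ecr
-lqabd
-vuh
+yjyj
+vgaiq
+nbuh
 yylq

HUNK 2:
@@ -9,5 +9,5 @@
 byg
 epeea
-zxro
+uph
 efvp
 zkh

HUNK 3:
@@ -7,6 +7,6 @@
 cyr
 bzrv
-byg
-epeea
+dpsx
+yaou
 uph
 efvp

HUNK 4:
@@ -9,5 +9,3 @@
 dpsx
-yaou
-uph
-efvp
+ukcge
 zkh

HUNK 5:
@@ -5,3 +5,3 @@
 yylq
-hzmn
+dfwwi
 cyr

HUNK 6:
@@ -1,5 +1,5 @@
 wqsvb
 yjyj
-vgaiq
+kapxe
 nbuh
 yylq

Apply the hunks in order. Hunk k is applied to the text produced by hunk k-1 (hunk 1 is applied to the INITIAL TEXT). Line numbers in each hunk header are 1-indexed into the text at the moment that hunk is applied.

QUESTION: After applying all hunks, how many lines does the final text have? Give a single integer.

Hunk 1: at line 1 remove [ecr,lqabd,vuh] add [yjyj,vgaiq,nbuh] -> 13 lines: wqsvb yjyj vgaiq nbuh yylq hzmn cyr bzrv byg epeea zxro efvp zkh
Hunk 2: at line 9 remove [zxro] add [uph] -> 13 lines: wqsvb yjyj vgaiq nbuh yylq hzmn cyr bzrv byg epeea uph efvp zkh
Hunk 3: at line 7 remove [byg,epeea] add [dpsx,yaou] -> 13 lines: wqsvb yjyj vgaiq nbuh yylq hzmn cyr bzrv dpsx yaou uph efvp zkh
Hunk 4: at line 9 remove [yaou,uph,efvp] add [ukcge] -> 11 lines: wqsvb yjyj vgaiq nbuh yylq hzmn cyr bzrv dpsx ukcge zkh
Hunk 5: at line 5 remove [hzmn] add [dfwwi] -> 11 lines: wqsvb yjyj vgaiq nbuh yylq dfwwi cyr bzrv dpsx ukcge zkh
Hunk 6: at line 1 remove [vgaiq] add [kapxe] -> 11 lines: wqsvb yjyj kapxe nbuh yylq dfwwi cyr bzrv dpsx ukcge zkh
Final line count: 11

Answer: 11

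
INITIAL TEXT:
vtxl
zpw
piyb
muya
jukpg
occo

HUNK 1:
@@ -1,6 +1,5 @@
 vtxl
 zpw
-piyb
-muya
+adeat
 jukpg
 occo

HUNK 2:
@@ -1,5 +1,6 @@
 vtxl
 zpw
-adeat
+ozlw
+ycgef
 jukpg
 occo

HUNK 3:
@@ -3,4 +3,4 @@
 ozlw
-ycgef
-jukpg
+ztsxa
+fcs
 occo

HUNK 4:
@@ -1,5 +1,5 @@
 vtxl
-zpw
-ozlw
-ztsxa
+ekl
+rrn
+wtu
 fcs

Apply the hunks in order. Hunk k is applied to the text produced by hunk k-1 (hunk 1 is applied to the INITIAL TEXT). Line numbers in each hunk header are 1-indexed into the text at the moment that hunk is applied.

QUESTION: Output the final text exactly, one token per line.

Answer: vtxl
ekl
rrn
wtu
fcs
occo

Derivation:
Hunk 1: at line 1 remove [piyb,muya] add [adeat] -> 5 lines: vtxl zpw adeat jukpg occo
Hunk 2: at line 1 remove [adeat] add [ozlw,ycgef] -> 6 lines: vtxl zpw ozlw ycgef jukpg occo
Hunk 3: at line 3 remove [ycgef,jukpg] add [ztsxa,fcs] -> 6 lines: vtxl zpw ozlw ztsxa fcs occo
Hunk 4: at line 1 remove [zpw,ozlw,ztsxa] add [ekl,rrn,wtu] -> 6 lines: vtxl ekl rrn wtu fcs occo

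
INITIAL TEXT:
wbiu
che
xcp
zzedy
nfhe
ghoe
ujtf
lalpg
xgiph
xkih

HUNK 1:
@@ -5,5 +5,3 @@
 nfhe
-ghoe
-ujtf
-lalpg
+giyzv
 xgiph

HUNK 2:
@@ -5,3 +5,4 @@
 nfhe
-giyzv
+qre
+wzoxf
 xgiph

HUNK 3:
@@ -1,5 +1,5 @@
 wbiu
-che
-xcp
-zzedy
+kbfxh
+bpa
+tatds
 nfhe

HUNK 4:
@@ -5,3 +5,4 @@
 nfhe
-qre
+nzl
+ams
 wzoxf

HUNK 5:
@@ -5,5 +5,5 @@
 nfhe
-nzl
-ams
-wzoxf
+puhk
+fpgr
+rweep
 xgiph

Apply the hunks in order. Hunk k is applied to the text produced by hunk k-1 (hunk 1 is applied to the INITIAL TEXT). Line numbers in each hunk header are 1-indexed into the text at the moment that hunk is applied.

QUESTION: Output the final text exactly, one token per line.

Answer: wbiu
kbfxh
bpa
tatds
nfhe
puhk
fpgr
rweep
xgiph
xkih

Derivation:
Hunk 1: at line 5 remove [ghoe,ujtf,lalpg] add [giyzv] -> 8 lines: wbiu che xcp zzedy nfhe giyzv xgiph xkih
Hunk 2: at line 5 remove [giyzv] add [qre,wzoxf] -> 9 lines: wbiu che xcp zzedy nfhe qre wzoxf xgiph xkih
Hunk 3: at line 1 remove [che,xcp,zzedy] add [kbfxh,bpa,tatds] -> 9 lines: wbiu kbfxh bpa tatds nfhe qre wzoxf xgiph xkih
Hunk 4: at line 5 remove [qre] add [nzl,ams] -> 10 lines: wbiu kbfxh bpa tatds nfhe nzl ams wzoxf xgiph xkih
Hunk 5: at line 5 remove [nzl,ams,wzoxf] add [puhk,fpgr,rweep] -> 10 lines: wbiu kbfxh bpa tatds nfhe puhk fpgr rweep xgiph xkih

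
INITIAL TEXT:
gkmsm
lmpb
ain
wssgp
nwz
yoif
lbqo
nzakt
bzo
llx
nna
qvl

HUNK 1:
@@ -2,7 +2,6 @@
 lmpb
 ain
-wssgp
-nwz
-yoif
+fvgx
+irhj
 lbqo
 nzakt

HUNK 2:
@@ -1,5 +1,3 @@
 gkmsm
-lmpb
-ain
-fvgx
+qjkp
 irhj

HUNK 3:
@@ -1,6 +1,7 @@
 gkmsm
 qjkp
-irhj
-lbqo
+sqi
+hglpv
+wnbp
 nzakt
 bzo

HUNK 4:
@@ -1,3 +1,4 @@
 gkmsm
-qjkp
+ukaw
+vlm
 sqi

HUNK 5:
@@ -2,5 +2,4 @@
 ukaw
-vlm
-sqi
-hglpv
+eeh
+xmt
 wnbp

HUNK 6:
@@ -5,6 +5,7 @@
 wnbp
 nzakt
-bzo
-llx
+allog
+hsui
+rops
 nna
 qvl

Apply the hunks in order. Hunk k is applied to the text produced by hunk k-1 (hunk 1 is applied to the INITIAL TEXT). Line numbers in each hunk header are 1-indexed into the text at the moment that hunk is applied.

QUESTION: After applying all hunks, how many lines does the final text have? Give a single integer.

Hunk 1: at line 2 remove [wssgp,nwz,yoif] add [fvgx,irhj] -> 11 lines: gkmsm lmpb ain fvgx irhj lbqo nzakt bzo llx nna qvl
Hunk 2: at line 1 remove [lmpb,ain,fvgx] add [qjkp] -> 9 lines: gkmsm qjkp irhj lbqo nzakt bzo llx nna qvl
Hunk 3: at line 1 remove [irhj,lbqo] add [sqi,hglpv,wnbp] -> 10 lines: gkmsm qjkp sqi hglpv wnbp nzakt bzo llx nna qvl
Hunk 4: at line 1 remove [qjkp] add [ukaw,vlm] -> 11 lines: gkmsm ukaw vlm sqi hglpv wnbp nzakt bzo llx nna qvl
Hunk 5: at line 2 remove [vlm,sqi,hglpv] add [eeh,xmt] -> 10 lines: gkmsm ukaw eeh xmt wnbp nzakt bzo llx nna qvl
Hunk 6: at line 5 remove [bzo,llx] add [allog,hsui,rops] -> 11 lines: gkmsm ukaw eeh xmt wnbp nzakt allog hsui rops nna qvl
Final line count: 11

Answer: 11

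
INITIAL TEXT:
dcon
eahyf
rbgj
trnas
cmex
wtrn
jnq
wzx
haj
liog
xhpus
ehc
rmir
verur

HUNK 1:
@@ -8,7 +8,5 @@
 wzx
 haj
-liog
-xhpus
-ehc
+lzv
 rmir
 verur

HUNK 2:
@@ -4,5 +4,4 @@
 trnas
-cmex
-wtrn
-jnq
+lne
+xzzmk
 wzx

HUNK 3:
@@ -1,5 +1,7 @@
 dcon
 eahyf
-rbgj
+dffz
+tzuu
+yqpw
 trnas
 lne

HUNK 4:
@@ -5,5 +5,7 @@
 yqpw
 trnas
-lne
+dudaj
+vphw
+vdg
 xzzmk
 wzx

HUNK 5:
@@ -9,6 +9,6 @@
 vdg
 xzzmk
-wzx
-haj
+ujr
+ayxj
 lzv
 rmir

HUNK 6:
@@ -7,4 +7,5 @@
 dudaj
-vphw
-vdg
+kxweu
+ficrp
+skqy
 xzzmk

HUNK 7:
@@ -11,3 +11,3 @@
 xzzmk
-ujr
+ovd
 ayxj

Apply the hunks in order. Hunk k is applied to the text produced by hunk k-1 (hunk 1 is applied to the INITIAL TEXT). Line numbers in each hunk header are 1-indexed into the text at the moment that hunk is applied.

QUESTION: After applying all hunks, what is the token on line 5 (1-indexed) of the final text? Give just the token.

Hunk 1: at line 8 remove [liog,xhpus,ehc] add [lzv] -> 12 lines: dcon eahyf rbgj trnas cmex wtrn jnq wzx haj lzv rmir verur
Hunk 2: at line 4 remove [cmex,wtrn,jnq] add [lne,xzzmk] -> 11 lines: dcon eahyf rbgj trnas lne xzzmk wzx haj lzv rmir verur
Hunk 3: at line 1 remove [rbgj] add [dffz,tzuu,yqpw] -> 13 lines: dcon eahyf dffz tzuu yqpw trnas lne xzzmk wzx haj lzv rmir verur
Hunk 4: at line 5 remove [lne] add [dudaj,vphw,vdg] -> 15 lines: dcon eahyf dffz tzuu yqpw trnas dudaj vphw vdg xzzmk wzx haj lzv rmir verur
Hunk 5: at line 9 remove [wzx,haj] add [ujr,ayxj] -> 15 lines: dcon eahyf dffz tzuu yqpw trnas dudaj vphw vdg xzzmk ujr ayxj lzv rmir verur
Hunk 6: at line 7 remove [vphw,vdg] add [kxweu,ficrp,skqy] -> 16 lines: dcon eahyf dffz tzuu yqpw trnas dudaj kxweu ficrp skqy xzzmk ujr ayxj lzv rmir verur
Hunk 7: at line 11 remove [ujr] add [ovd] -> 16 lines: dcon eahyf dffz tzuu yqpw trnas dudaj kxweu ficrp skqy xzzmk ovd ayxj lzv rmir verur
Final line 5: yqpw

Answer: yqpw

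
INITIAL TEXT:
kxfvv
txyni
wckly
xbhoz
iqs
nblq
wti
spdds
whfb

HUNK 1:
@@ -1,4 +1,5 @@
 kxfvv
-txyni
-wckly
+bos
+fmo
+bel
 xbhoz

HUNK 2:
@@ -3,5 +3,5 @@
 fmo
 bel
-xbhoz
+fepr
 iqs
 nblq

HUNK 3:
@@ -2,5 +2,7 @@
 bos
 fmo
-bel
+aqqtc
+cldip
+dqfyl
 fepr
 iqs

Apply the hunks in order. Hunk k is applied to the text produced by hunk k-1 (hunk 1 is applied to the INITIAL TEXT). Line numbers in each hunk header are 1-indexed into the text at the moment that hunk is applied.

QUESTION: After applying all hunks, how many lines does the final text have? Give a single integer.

Hunk 1: at line 1 remove [txyni,wckly] add [bos,fmo,bel] -> 10 lines: kxfvv bos fmo bel xbhoz iqs nblq wti spdds whfb
Hunk 2: at line 3 remove [xbhoz] add [fepr] -> 10 lines: kxfvv bos fmo bel fepr iqs nblq wti spdds whfb
Hunk 3: at line 2 remove [bel] add [aqqtc,cldip,dqfyl] -> 12 lines: kxfvv bos fmo aqqtc cldip dqfyl fepr iqs nblq wti spdds whfb
Final line count: 12

Answer: 12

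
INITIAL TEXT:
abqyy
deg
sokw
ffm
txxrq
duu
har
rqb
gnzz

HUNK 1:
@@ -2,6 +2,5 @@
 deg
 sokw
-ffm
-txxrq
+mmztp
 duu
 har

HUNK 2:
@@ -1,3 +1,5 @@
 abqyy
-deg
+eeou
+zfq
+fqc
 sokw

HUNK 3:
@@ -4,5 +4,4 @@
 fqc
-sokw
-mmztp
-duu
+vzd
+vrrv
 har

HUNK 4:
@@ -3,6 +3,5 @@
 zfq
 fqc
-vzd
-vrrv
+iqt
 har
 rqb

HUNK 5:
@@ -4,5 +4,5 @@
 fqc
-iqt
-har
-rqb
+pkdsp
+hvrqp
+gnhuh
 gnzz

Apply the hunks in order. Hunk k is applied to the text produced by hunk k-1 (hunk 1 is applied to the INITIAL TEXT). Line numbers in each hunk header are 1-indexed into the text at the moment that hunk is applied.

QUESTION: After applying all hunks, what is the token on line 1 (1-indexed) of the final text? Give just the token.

Answer: abqyy

Derivation:
Hunk 1: at line 2 remove [ffm,txxrq] add [mmztp] -> 8 lines: abqyy deg sokw mmztp duu har rqb gnzz
Hunk 2: at line 1 remove [deg] add [eeou,zfq,fqc] -> 10 lines: abqyy eeou zfq fqc sokw mmztp duu har rqb gnzz
Hunk 3: at line 4 remove [sokw,mmztp,duu] add [vzd,vrrv] -> 9 lines: abqyy eeou zfq fqc vzd vrrv har rqb gnzz
Hunk 4: at line 3 remove [vzd,vrrv] add [iqt] -> 8 lines: abqyy eeou zfq fqc iqt har rqb gnzz
Hunk 5: at line 4 remove [iqt,har,rqb] add [pkdsp,hvrqp,gnhuh] -> 8 lines: abqyy eeou zfq fqc pkdsp hvrqp gnhuh gnzz
Final line 1: abqyy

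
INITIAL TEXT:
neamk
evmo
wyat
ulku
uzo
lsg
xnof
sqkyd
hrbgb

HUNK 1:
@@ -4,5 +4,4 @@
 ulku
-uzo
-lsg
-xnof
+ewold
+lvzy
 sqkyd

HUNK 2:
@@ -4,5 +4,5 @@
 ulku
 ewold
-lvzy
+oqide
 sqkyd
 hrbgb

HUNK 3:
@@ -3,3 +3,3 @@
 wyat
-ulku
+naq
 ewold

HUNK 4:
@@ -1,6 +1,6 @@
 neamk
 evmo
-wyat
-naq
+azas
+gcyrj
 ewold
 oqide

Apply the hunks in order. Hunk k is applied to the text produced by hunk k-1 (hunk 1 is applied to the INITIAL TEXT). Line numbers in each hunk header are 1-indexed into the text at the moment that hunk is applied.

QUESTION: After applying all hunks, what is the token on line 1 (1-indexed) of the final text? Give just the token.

Answer: neamk

Derivation:
Hunk 1: at line 4 remove [uzo,lsg,xnof] add [ewold,lvzy] -> 8 lines: neamk evmo wyat ulku ewold lvzy sqkyd hrbgb
Hunk 2: at line 4 remove [lvzy] add [oqide] -> 8 lines: neamk evmo wyat ulku ewold oqide sqkyd hrbgb
Hunk 3: at line 3 remove [ulku] add [naq] -> 8 lines: neamk evmo wyat naq ewold oqide sqkyd hrbgb
Hunk 4: at line 1 remove [wyat,naq] add [azas,gcyrj] -> 8 lines: neamk evmo azas gcyrj ewold oqide sqkyd hrbgb
Final line 1: neamk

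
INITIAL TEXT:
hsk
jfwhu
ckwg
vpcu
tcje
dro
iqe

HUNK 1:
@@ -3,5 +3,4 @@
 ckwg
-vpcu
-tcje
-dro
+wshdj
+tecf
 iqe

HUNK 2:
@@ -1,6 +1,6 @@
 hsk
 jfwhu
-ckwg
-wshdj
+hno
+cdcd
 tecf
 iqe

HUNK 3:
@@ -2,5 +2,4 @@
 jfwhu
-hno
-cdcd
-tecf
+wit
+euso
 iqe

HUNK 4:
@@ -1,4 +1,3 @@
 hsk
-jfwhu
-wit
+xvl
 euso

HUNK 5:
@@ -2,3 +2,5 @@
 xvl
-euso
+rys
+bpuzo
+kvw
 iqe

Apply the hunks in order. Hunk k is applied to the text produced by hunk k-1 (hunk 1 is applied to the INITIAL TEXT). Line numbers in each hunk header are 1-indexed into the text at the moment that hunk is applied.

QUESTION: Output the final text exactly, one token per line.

Answer: hsk
xvl
rys
bpuzo
kvw
iqe

Derivation:
Hunk 1: at line 3 remove [vpcu,tcje,dro] add [wshdj,tecf] -> 6 lines: hsk jfwhu ckwg wshdj tecf iqe
Hunk 2: at line 1 remove [ckwg,wshdj] add [hno,cdcd] -> 6 lines: hsk jfwhu hno cdcd tecf iqe
Hunk 3: at line 2 remove [hno,cdcd,tecf] add [wit,euso] -> 5 lines: hsk jfwhu wit euso iqe
Hunk 4: at line 1 remove [jfwhu,wit] add [xvl] -> 4 lines: hsk xvl euso iqe
Hunk 5: at line 2 remove [euso] add [rys,bpuzo,kvw] -> 6 lines: hsk xvl rys bpuzo kvw iqe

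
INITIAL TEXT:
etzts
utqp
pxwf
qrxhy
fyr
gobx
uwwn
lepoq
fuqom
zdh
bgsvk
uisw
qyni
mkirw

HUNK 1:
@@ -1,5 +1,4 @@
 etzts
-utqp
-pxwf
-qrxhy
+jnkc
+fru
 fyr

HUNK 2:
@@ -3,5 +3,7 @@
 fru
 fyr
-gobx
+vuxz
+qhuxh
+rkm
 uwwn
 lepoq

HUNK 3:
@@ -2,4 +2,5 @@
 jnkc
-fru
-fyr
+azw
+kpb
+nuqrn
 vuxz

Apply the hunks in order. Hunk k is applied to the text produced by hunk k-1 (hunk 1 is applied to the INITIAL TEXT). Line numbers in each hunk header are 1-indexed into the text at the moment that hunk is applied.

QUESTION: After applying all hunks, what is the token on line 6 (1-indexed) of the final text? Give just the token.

Answer: vuxz

Derivation:
Hunk 1: at line 1 remove [utqp,pxwf,qrxhy] add [jnkc,fru] -> 13 lines: etzts jnkc fru fyr gobx uwwn lepoq fuqom zdh bgsvk uisw qyni mkirw
Hunk 2: at line 3 remove [gobx] add [vuxz,qhuxh,rkm] -> 15 lines: etzts jnkc fru fyr vuxz qhuxh rkm uwwn lepoq fuqom zdh bgsvk uisw qyni mkirw
Hunk 3: at line 2 remove [fru,fyr] add [azw,kpb,nuqrn] -> 16 lines: etzts jnkc azw kpb nuqrn vuxz qhuxh rkm uwwn lepoq fuqom zdh bgsvk uisw qyni mkirw
Final line 6: vuxz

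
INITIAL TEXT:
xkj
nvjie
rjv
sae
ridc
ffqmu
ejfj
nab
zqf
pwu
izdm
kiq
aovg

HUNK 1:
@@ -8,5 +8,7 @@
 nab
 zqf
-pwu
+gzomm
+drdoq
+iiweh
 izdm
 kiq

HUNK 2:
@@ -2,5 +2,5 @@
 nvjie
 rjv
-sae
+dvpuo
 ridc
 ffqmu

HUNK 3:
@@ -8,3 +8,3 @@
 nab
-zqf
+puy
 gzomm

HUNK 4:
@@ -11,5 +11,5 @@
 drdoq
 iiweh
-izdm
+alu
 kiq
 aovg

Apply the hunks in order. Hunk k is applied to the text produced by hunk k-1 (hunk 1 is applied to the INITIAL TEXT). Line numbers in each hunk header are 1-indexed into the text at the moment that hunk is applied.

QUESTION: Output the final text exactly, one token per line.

Answer: xkj
nvjie
rjv
dvpuo
ridc
ffqmu
ejfj
nab
puy
gzomm
drdoq
iiweh
alu
kiq
aovg

Derivation:
Hunk 1: at line 8 remove [pwu] add [gzomm,drdoq,iiweh] -> 15 lines: xkj nvjie rjv sae ridc ffqmu ejfj nab zqf gzomm drdoq iiweh izdm kiq aovg
Hunk 2: at line 2 remove [sae] add [dvpuo] -> 15 lines: xkj nvjie rjv dvpuo ridc ffqmu ejfj nab zqf gzomm drdoq iiweh izdm kiq aovg
Hunk 3: at line 8 remove [zqf] add [puy] -> 15 lines: xkj nvjie rjv dvpuo ridc ffqmu ejfj nab puy gzomm drdoq iiweh izdm kiq aovg
Hunk 4: at line 11 remove [izdm] add [alu] -> 15 lines: xkj nvjie rjv dvpuo ridc ffqmu ejfj nab puy gzomm drdoq iiweh alu kiq aovg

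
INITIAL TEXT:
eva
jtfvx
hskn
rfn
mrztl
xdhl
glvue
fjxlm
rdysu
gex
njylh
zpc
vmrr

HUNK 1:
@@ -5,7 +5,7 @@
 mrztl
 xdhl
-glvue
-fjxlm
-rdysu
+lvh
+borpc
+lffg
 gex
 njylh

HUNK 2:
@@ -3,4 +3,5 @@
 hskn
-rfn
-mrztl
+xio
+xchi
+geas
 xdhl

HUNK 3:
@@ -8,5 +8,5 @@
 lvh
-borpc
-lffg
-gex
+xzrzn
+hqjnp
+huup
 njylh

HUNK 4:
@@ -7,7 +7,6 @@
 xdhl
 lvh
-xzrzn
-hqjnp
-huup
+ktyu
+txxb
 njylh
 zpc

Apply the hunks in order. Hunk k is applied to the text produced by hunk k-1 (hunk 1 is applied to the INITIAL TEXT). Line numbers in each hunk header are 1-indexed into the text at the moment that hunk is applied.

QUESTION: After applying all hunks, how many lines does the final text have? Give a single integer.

Hunk 1: at line 5 remove [glvue,fjxlm,rdysu] add [lvh,borpc,lffg] -> 13 lines: eva jtfvx hskn rfn mrztl xdhl lvh borpc lffg gex njylh zpc vmrr
Hunk 2: at line 3 remove [rfn,mrztl] add [xio,xchi,geas] -> 14 lines: eva jtfvx hskn xio xchi geas xdhl lvh borpc lffg gex njylh zpc vmrr
Hunk 3: at line 8 remove [borpc,lffg,gex] add [xzrzn,hqjnp,huup] -> 14 lines: eva jtfvx hskn xio xchi geas xdhl lvh xzrzn hqjnp huup njylh zpc vmrr
Hunk 4: at line 7 remove [xzrzn,hqjnp,huup] add [ktyu,txxb] -> 13 lines: eva jtfvx hskn xio xchi geas xdhl lvh ktyu txxb njylh zpc vmrr
Final line count: 13

Answer: 13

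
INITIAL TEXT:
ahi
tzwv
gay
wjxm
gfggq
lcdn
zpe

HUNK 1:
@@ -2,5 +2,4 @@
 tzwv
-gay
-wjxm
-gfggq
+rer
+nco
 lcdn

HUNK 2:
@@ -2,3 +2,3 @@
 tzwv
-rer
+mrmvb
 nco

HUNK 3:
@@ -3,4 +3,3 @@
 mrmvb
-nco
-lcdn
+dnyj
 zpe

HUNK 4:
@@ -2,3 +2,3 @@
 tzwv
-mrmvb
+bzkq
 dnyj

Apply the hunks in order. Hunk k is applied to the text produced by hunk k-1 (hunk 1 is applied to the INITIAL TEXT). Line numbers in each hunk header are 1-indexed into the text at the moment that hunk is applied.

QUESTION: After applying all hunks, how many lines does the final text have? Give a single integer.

Hunk 1: at line 2 remove [gay,wjxm,gfggq] add [rer,nco] -> 6 lines: ahi tzwv rer nco lcdn zpe
Hunk 2: at line 2 remove [rer] add [mrmvb] -> 6 lines: ahi tzwv mrmvb nco lcdn zpe
Hunk 3: at line 3 remove [nco,lcdn] add [dnyj] -> 5 lines: ahi tzwv mrmvb dnyj zpe
Hunk 4: at line 2 remove [mrmvb] add [bzkq] -> 5 lines: ahi tzwv bzkq dnyj zpe
Final line count: 5

Answer: 5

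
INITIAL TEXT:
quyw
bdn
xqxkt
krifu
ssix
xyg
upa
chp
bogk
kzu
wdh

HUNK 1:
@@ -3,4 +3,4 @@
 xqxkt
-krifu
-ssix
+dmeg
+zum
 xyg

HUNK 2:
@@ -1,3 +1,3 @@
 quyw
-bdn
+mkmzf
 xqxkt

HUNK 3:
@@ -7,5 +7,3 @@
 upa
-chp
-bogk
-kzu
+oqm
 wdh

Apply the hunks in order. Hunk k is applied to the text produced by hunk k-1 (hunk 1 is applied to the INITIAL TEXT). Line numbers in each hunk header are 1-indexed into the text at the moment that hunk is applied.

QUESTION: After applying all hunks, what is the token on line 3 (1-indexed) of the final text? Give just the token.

Answer: xqxkt

Derivation:
Hunk 1: at line 3 remove [krifu,ssix] add [dmeg,zum] -> 11 lines: quyw bdn xqxkt dmeg zum xyg upa chp bogk kzu wdh
Hunk 2: at line 1 remove [bdn] add [mkmzf] -> 11 lines: quyw mkmzf xqxkt dmeg zum xyg upa chp bogk kzu wdh
Hunk 3: at line 7 remove [chp,bogk,kzu] add [oqm] -> 9 lines: quyw mkmzf xqxkt dmeg zum xyg upa oqm wdh
Final line 3: xqxkt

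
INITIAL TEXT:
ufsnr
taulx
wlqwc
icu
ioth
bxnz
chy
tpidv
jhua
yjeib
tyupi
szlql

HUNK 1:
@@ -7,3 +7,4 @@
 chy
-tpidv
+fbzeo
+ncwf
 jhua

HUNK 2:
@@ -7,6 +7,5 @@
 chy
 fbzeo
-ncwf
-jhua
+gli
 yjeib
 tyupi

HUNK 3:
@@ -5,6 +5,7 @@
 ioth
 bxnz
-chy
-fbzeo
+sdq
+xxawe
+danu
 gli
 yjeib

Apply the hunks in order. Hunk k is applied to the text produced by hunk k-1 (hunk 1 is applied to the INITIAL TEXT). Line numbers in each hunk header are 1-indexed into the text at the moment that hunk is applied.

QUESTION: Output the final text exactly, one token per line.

Answer: ufsnr
taulx
wlqwc
icu
ioth
bxnz
sdq
xxawe
danu
gli
yjeib
tyupi
szlql

Derivation:
Hunk 1: at line 7 remove [tpidv] add [fbzeo,ncwf] -> 13 lines: ufsnr taulx wlqwc icu ioth bxnz chy fbzeo ncwf jhua yjeib tyupi szlql
Hunk 2: at line 7 remove [ncwf,jhua] add [gli] -> 12 lines: ufsnr taulx wlqwc icu ioth bxnz chy fbzeo gli yjeib tyupi szlql
Hunk 3: at line 5 remove [chy,fbzeo] add [sdq,xxawe,danu] -> 13 lines: ufsnr taulx wlqwc icu ioth bxnz sdq xxawe danu gli yjeib tyupi szlql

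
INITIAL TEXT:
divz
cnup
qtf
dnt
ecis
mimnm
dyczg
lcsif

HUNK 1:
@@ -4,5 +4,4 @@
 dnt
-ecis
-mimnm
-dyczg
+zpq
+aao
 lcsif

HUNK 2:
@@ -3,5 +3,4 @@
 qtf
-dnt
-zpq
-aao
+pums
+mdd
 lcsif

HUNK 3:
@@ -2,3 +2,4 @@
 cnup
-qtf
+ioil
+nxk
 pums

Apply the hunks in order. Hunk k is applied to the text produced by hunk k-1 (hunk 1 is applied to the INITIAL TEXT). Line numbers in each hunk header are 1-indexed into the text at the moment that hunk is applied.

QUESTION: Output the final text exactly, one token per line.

Hunk 1: at line 4 remove [ecis,mimnm,dyczg] add [zpq,aao] -> 7 lines: divz cnup qtf dnt zpq aao lcsif
Hunk 2: at line 3 remove [dnt,zpq,aao] add [pums,mdd] -> 6 lines: divz cnup qtf pums mdd lcsif
Hunk 3: at line 2 remove [qtf] add [ioil,nxk] -> 7 lines: divz cnup ioil nxk pums mdd lcsif

Answer: divz
cnup
ioil
nxk
pums
mdd
lcsif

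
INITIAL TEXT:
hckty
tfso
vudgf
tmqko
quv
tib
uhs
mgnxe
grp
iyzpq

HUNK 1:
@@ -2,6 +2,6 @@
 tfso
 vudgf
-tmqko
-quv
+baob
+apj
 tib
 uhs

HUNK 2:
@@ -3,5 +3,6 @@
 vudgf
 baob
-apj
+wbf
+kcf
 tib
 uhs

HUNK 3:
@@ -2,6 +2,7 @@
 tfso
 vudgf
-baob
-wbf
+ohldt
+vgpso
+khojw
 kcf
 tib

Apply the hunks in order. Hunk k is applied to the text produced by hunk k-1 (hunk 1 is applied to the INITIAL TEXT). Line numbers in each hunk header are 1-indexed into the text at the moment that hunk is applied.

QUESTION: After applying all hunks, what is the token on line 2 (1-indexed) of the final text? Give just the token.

Answer: tfso

Derivation:
Hunk 1: at line 2 remove [tmqko,quv] add [baob,apj] -> 10 lines: hckty tfso vudgf baob apj tib uhs mgnxe grp iyzpq
Hunk 2: at line 3 remove [apj] add [wbf,kcf] -> 11 lines: hckty tfso vudgf baob wbf kcf tib uhs mgnxe grp iyzpq
Hunk 3: at line 2 remove [baob,wbf] add [ohldt,vgpso,khojw] -> 12 lines: hckty tfso vudgf ohldt vgpso khojw kcf tib uhs mgnxe grp iyzpq
Final line 2: tfso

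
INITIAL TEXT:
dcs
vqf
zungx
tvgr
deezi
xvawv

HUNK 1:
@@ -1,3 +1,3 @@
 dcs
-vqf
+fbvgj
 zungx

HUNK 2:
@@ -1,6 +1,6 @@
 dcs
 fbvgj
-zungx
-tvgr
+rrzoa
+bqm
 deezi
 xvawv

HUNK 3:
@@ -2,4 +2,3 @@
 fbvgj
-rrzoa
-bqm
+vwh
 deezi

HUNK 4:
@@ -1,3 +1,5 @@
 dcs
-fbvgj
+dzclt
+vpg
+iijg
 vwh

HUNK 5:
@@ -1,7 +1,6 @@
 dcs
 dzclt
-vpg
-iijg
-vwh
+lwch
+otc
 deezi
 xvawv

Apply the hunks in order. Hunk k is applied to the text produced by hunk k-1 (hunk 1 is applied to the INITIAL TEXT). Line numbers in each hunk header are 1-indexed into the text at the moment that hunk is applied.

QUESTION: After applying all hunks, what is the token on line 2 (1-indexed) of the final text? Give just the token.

Hunk 1: at line 1 remove [vqf] add [fbvgj] -> 6 lines: dcs fbvgj zungx tvgr deezi xvawv
Hunk 2: at line 1 remove [zungx,tvgr] add [rrzoa,bqm] -> 6 lines: dcs fbvgj rrzoa bqm deezi xvawv
Hunk 3: at line 2 remove [rrzoa,bqm] add [vwh] -> 5 lines: dcs fbvgj vwh deezi xvawv
Hunk 4: at line 1 remove [fbvgj] add [dzclt,vpg,iijg] -> 7 lines: dcs dzclt vpg iijg vwh deezi xvawv
Hunk 5: at line 1 remove [vpg,iijg,vwh] add [lwch,otc] -> 6 lines: dcs dzclt lwch otc deezi xvawv
Final line 2: dzclt

Answer: dzclt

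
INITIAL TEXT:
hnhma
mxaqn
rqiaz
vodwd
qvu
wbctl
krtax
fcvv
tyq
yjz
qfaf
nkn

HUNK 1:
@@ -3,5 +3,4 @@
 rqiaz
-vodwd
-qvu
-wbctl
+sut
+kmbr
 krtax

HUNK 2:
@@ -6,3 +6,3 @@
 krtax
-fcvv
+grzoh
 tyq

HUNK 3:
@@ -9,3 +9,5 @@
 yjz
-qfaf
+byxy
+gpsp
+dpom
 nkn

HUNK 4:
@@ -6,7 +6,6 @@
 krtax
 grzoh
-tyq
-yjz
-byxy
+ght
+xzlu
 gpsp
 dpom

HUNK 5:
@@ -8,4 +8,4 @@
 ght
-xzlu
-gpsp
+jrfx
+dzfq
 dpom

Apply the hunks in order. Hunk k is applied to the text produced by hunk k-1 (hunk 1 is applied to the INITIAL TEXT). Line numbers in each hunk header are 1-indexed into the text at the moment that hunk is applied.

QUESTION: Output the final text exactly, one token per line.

Answer: hnhma
mxaqn
rqiaz
sut
kmbr
krtax
grzoh
ght
jrfx
dzfq
dpom
nkn

Derivation:
Hunk 1: at line 3 remove [vodwd,qvu,wbctl] add [sut,kmbr] -> 11 lines: hnhma mxaqn rqiaz sut kmbr krtax fcvv tyq yjz qfaf nkn
Hunk 2: at line 6 remove [fcvv] add [grzoh] -> 11 lines: hnhma mxaqn rqiaz sut kmbr krtax grzoh tyq yjz qfaf nkn
Hunk 3: at line 9 remove [qfaf] add [byxy,gpsp,dpom] -> 13 lines: hnhma mxaqn rqiaz sut kmbr krtax grzoh tyq yjz byxy gpsp dpom nkn
Hunk 4: at line 6 remove [tyq,yjz,byxy] add [ght,xzlu] -> 12 lines: hnhma mxaqn rqiaz sut kmbr krtax grzoh ght xzlu gpsp dpom nkn
Hunk 5: at line 8 remove [xzlu,gpsp] add [jrfx,dzfq] -> 12 lines: hnhma mxaqn rqiaz sut kmbr krtax grzoh ght jrfx dzfq dpom nkn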